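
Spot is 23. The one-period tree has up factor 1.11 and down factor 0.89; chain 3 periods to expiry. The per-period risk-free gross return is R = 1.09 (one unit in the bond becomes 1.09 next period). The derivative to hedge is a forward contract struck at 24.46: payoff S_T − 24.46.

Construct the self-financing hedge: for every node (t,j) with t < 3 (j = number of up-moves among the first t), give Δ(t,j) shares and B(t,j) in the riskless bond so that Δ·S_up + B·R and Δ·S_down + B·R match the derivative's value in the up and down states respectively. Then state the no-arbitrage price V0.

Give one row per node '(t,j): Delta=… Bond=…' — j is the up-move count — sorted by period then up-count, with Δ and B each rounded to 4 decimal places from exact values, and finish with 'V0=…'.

(0,0): Delta=1.0000 Bond=-18.8876
(1,0): Delta=1.0000 Bond=-20.5875
(1,1): Delta=1.0000 Bond=-20.5875
(2,0): Delta=1.0000 Bond=-22.4404
(2,1): Delta=1.0000 Bond=-22.4404
(2,2): Delta=1.0000 Bond=-22.4404
V0=4.1124

Risk-neutral probability p* = (R−d)/(u−d) = (1.09−0.89)/(1.11−0.89) = 0.9091.
Terminal payoffs: V(3,0)=-8.2457, V(3,1)=-4.2377, V(3,2)=0.7611, V(3,3)=6.9955
  t=2,j=0: stock 18.2183 → up 20.2223 (V=-4.2377), down 16.2143 (V=-8.2457). Price -4.2221; hedge Δ=1.0000, bond B=-22.4404.
  t=2,j=1: stock 22.7217 → up 25.2211 (V=0.7611), down 20.2223 (V=-4.2377). Price 0.2813; hedge Δ=1.0000, bond B=-22.4404.
  t=2,j=2: stock 28.3383 → up 31.4555 (V=6.9955), down 25.2211 (V=0.7611). Price 5.8979; hedge Δ=1.0000, bond B=-22.4404.
  t=1,j=0: stock 20.4700 → up 22.7217 (V=0.2813), down 18.2183 (V=-4.2221). Price -0.1175; hedge Δ=1.0000, bond B=-20.5875.
  t=1,j=1: stock 25.5300 → up 28.3383 (V=5.8979), down 22.7217 (V=0.2813). Price 4.9425; hedge Δ=1.0000, bond B=-20.5875.
  t=0,j=0: stock 23.0000 → up 25.5300 (V=4.9425), down 20.4700 (V=-0.1175). Price 4.1124; hedge Δ=1.0000, bond B=-18.8876.
The time-0 hedge costs 4.1124, which is the no-arbitrage price.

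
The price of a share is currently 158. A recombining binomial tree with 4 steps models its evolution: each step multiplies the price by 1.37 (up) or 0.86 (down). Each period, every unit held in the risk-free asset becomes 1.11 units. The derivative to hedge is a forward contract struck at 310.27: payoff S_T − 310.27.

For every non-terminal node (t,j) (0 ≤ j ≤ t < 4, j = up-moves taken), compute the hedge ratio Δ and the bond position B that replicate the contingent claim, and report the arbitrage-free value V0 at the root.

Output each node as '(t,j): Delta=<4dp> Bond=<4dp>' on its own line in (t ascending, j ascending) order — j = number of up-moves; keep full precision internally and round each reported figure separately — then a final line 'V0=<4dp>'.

(0,0): Delta=1.0000 Bond=-204.3845
(1,0): Delta=1.0000 Bond=-226.8667
(1,1): Delta=1.0000 Bond=-226.8667
(2,0): Delta=1.0000 Bond=-251.8221
(2,1): Delta=1.0000 Bond=-251.8221
(2,2): Delta=1.0000 Bond=-251.8221
(3,0): Delta=1.0000 Bond=-279.5225
(3,1): Delta=1.0000 Bond=-279.5225
(3,2): Delta=1.0000 Bond=-279.5225
(3,3): Delta=1.0000 Bond=-279.5225
V0=-46.3845

Risk-neutral probability p* = (R−d)/(u−d) = (1.11−0.86)/(1.37−0.86) = 0.4902.
Terminal payoffs: V(4,0)=-223.8427, V(4,1)=-172.5893, V(4,2)=-90.9415, V(4,3)=39.1254, V(4,4)=246.3251
(3,0): S=100.4968. Δ = (V_up−V_dn)/(S_up−S_dn) = (-172.5893−-223.8427)/(137.6807−86.4273) = 1.0000. V = [p*·-172.5893 + (1−p*)·-223.8427]/1.11 = -179.0257. B = V − Δ·S = -279.5225.
(3,1): S=160.0938. Δ = (V_up−V_dn)/(S_up−S_dn) = (-90.9415−-172.5893)/(219.3285−137.6807) = 1.0000. V = [p*·-90.9415 + (1−p*)·-172.5893]/1.11 = -119.4287. B = V − Δ·S = -279.5225.
(3,2): S=255.0332. Δ = (V_up−V_dn)/(S_up−S_dn) = (39.1254−-90.9415)/(349.3954−219.3285) = 1.0000. V = [p*·39.1254 + (1−p*)·-90.9415]/1.11 = -24.4894. B = V − Δ·S = -279.5225.
(3,3): S=406.2738. Δ = (V_up−V_dn)/(S_up−S_dn) = (246.3251−39.1254)/(556.5951−349.3954) = 1.0000. V = [p*·246.3251 + (1−p*)·39.1254]/1.11 = 126.7513. B = V − Δ·S = -279.5225.
(2,0): S=116.8568. Δ = (V_up−V_dn)/(S_up−S_dn) = (-119.4287−-179.0257)/(160.0938−100.4968) = 1.0000. V = [p*·-119.4287 + (1−p*)·-179.0257]/1.11 = -134.9653. B = V − Δ·S = -251.8221.
(2,1): S=186.1556. Δ = (V_up−V_dn)/(S_up−S_dn) = (-24.4894−-119.4287)/(255.0332−160.0938) = 1.0000. V = [p*·-24.4894 + (1−p*)·-119.4287]/1.11 = -65.6665. B = V − Δ·S = -251.8221.
(2,2): S=296.5502. Δ = (V_up−V_dn)/(S_up−S_dn) = (126.7513−-24.4894)/(406.2738−255.0332) = 1.0000. V = [p*·126.7513 + (1−p*)·-24.4894]/1.11 = 44.7281. B = V − Δ·S = -251.8221.
(1,0): S=135.8800. Δ = (V_up−V_dn)/(S_up−S_dn) = (-65.6665−-134.9653)/(186.1556−116.8568) = 1.0000. V = [p*·-65.6665 + (1−p*)·-134.9653]/1.11 = -90.9867. B = V − Δ·S = -226.8667.
(1,1): S=216.4600. Δ = (V_up−V_dn)/(S_up−S_dn) = (44.7281−-65.6665)/(296.5502−186.1556) = 1.0000. V = [p*·44.7281 + (1−p*)·-65.6665]/1.11 = -10.4067. B = V − Δ·S = -226.8667.
(0,0): S=158.0000. Δ = (V_up−V_dn)/(S_up−S_dn) = (-10.4067−-90.9867)/(216.4600−135.8800) = 1.0000. V = [p*·-10.4067 + (1−p*)·-90.9867]/1.11 = -46.3845. B = V − Δ·S = -204.3845.
Check: Δ(0,0)·S0 + B(0,0) = -46.3845 = V0.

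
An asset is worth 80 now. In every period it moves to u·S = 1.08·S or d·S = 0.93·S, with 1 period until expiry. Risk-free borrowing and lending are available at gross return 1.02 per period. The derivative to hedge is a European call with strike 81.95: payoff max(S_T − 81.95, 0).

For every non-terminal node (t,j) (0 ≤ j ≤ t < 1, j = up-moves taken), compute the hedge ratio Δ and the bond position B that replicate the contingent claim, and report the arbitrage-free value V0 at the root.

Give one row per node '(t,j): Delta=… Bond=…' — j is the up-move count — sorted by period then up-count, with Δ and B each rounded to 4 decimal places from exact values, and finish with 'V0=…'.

(0,0): Delta=0.3708 Bond=-27.0490
V0=2.6176

Under the risk-neutral measure, an up-move has probability p* = (R−d)/(u−d) = 0.6000 and values discount at R = 1.02.
Payoff layer (t=1): V(1,0)=0.0000, V(1,1)=4.4500
(0,0): S=80.0000. Δ = (V_up−V_dn)/(S_up−S_dn) = (4.4500−0.0000)/(86.4000−74.4000) = 0.3708. V = [p*·4.4500 + (1−p*)·0.0000]/1.02 = 2.6176. B = V − Δ·S = -27.0490.
Self-financing check: at every node Δ·S+B equals the discounted successor values.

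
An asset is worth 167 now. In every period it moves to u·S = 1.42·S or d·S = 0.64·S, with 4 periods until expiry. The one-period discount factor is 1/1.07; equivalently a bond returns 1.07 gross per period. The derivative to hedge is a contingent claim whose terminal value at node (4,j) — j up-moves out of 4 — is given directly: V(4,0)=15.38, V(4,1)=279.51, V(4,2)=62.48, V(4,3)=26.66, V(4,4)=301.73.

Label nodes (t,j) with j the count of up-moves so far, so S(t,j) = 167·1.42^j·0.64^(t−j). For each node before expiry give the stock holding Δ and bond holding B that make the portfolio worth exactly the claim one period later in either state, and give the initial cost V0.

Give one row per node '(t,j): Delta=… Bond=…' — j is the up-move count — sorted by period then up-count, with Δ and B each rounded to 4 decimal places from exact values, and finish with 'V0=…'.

Since d<R<u, set p* = (R−d)/(u−d) = 0.5513; price each node as the discounted p*-expectation of its children.
Terminal values V(4,·): V(4,0)=15.3800, V(4,1)=279.5100, V(4,2)=62.4800, V(4,3)=26.6600, V(4,4)=301.7300
Node (3,0) S=43.7780: V=(p*·279.5100+(1−p*)·15.3800)/1.07=150.4581; Δ=(279.5100−15.3800)/(62.1648−28.0180)=7.7351; B=V−Δ·S=-188.1701
Node (3,1) S=97.1325: V=(p*·62.4800+(1−p*)·279.5100)/1.07=149.4068; Δ=(62.4800−279.5100)/(137.9282−62.1648)=-2.8646; B=V−Δ·S=427.6504
Node (3,2) S=215.5128: V=(p*·26.6600+(1−p*)·62.4800)/1.07=39.9375; Δ=(26.6600−62.4800)/(306.0282−137.9282)=-0.2131; B=V−Δ·S=85.8605
Node (3,3) S=478.1691: V=(p*·301.7300+(1−p*)·26.6600)/1.07=166.6366; Δ=(301.7300−26.6600)/(679.0001−306.0282)=0.7375; B=V−Δ·S=-186.0173
Node (2,0) S=68.4032: V=(p*·149.4068+(1−p*)·150.4581)/1.07=140.0734; Δ=(149.4068−150.4581)/(97.1325−43.7780)=-0.0197; B=V−Δ·S=141.4212
Node (2,1) S=151.7696: V=(p*·39.9375+(1−p*)·149.4068)/1.07=83.2321; Δ=(39.9375−149.4068)/(215.5128−97.1325)=-0.9247; B=V−Δ·S=223.5774
Node (2,2) S=336.7388: V=(p*·166.6366+(1−p*)·39.9375)/1.07=102.6023; Δ=(166.6366−39.9375)/(478.1691−215.5128)=0.4824; B=V−Δ·S=-59.8325
Node (1,0) S=106.8800: V=(p*·83.2321+(1−p*)·140.0734)/1.07=101.6241; Δ=(83.2321−140.0734)/(151.7696−68.4032)=-0.6818; B=V−Δ·S=174.4976
Node (1,1) S=237.1400: V=(p*·102.6023+(1−p*)·83.2321)/1.07=87.7668; Δ=(102.6023−83.2321)/(336.7388−151.7696)=0.1047; B=V−Δ·S=62.9332
Node (0,0) S=167.0000: V=(p*·87.7668+(1−p*)·101.6241)/1.07=87.8363; Δ=(87.7668−101.6241)/(237.1400−106.8800)=-0.1064; B=V−Δ·S=105.6020
Each (Δ,B) replicates both successor values, so the strategy is self-financing and V0 is arbitrage-free.

(0,0): Delta=-0.1064 Bond=105.6020
(1,0): Delta=-0.6818 Bond=174.4976
(1,1): Delta=0.1047 Bond=62.9332
(2,0): Delta=-0.0197 Bond=141.4212
(2,1): Delta=-0.9247 Bond=223.5774
(2,2): Delta=0.4824 Bond=-59.8325
(3,0): Delta=7.7351 Bond=-188.1701
(3,1): Delta=-2.8646 Bond=427.6504
(3,2): Delta=-0.2131 Bond=85.8605
(3,3): Delta=0.7375 Bond=-186.0173
V0=87.8363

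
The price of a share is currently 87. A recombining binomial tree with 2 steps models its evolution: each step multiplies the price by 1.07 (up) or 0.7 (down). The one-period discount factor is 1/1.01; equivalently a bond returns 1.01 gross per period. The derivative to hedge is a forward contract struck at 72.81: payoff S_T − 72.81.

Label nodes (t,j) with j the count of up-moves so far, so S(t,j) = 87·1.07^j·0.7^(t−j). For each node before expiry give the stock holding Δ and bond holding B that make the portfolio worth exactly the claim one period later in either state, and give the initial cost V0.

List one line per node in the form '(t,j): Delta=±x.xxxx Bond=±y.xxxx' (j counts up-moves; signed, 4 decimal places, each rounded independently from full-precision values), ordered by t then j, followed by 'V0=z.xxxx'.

Risk-neutral probability p* = (R−d)/(u−d) = (1.01−0.7)/(1.07−0.7) = 0.8378.
Terminal values V(2,·): V(2,0)=-30.1800, V(2,1)=-7.6470, V(2,2)=26.7963
(1,0): S=60.9000. Δ = (V_up−V_dn)/(S_up−S_dn) = (-7.6470−-30.1800)/(65.1630−42.6300) = 1.0000. V = [p*·-7.6470 + (1−p*)·-30.1800]/1.01 = -11.1891. B = V − Δ·S = -72.0891.
(1,1): S=93.0900. Δ = (V_up−V_dn)/(S_up−S_dn) = (26.7963−-7.6470)/(99.6063−65.1630) = 1.0000. V = [p*·26.7963 + (1−p*)·-7.6470]/1.01 = 21.0009. B = V − Δ·S = -72.0891.
(0,0): S=87.0000. Δ = (V_up−V_dn)/(S_up−S_dn) = (21.0009−-11.1891)/(93.0900−60.9000) = 1.0000. V = [p*·21.0009 + (1−p*)·-11.1891]/1.01 = 15.6246. B = V − Δ·S = -71.3754.
Check: Δ(0,0)·S0 + B(0,0) = 15.6246 = V0.

(0,0): Delta=1.0000 Bond=-71.3754
(1,0): Delta=1.0000 Bond=-72.0891
(1,1): Delta=1.0000 Bond=-72.0891
V0=15.6246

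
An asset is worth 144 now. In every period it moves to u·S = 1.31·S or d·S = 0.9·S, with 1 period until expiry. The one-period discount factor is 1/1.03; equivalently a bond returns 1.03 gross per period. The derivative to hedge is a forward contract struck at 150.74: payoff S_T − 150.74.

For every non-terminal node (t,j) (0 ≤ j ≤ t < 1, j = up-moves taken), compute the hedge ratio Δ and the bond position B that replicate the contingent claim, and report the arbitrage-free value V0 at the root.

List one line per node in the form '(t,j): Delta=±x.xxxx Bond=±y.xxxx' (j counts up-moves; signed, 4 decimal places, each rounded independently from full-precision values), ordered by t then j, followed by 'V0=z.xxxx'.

(0,0): Delta=1.0000 Bond=-146.3495
V0=-2.3495

Under the risk-neutral measure, an up-move has probability p* = (R−d)/(u−d) = 0.3171 and values discount at R = 1.03.
Payoff layer (t=1): V(1,0)=-21.1400, V(1,1)=37.9000
  t=0,j=0: stock 144.0000 → up 188.6400 (V=37.9000), down 129.6000 (V=-21.1400). Price -2.3495; hedge Δ=1.0000, bond B=-146.3495.
Each (Δ,B) replicates both successor values, so the strategy is self-financing and V0 is arbitrage-free.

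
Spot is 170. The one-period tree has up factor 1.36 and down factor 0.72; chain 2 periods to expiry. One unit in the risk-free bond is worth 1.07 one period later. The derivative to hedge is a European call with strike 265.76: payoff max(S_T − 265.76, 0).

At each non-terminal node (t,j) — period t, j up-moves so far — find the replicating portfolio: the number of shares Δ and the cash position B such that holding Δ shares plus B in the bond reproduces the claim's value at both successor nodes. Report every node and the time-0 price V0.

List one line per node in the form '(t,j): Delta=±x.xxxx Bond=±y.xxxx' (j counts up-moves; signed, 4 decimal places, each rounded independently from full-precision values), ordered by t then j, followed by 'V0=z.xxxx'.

(0,0): Delta=0.2286 Bond=-26.1548
(1,0): Delta=0.0000 Bond=0.0000
(1,1): Delta=0.3289 Bond=-51.1738
V0=12.7142

Since d<R<u, set p* = (R−d)/(u−d) = 0.5469; price each node as the discounted p*-expectation of its children.
At expiry t=2: V(2,0)=0.0000, V(2,1)=0.0000, V(2,2)=48.6720
(1,0): S=122.4000. Δ = (V_up−V_dn)/(S_up−S_dn) = (0.0000−0.0000)/(166.4640−88.1280) = 0.0000. V = [p*·0.0000 + (1−p*)·0.0000]/1.07 = 0.0000. B = V − Δ·S = 0.0000.
(1,1): S=231.2000. Δ = (V_up−V_dn)/(S_up−S_dn) = (48.6720−0.0000)/(314.4320−166.4640) = 0.3289. V = [p*·48.6720 + (1−p*)·0.0000]/1.07 = 24.8762. B = V − Δ·S = -51.1738.
(0,0): S=170.0000. Δ = (V_up−V_dn)/(S_up−S_dn) = (24.8762−0.0000)/(231.2000−122.4000) = 0.2286. V = [p*·24.8762 + (1−p*)·0.0000]/1.07 = 12.7142. B = V − Δ·S = -26.1548.
Self-financing check: at every node Δ·S+B equals the discounted successor values.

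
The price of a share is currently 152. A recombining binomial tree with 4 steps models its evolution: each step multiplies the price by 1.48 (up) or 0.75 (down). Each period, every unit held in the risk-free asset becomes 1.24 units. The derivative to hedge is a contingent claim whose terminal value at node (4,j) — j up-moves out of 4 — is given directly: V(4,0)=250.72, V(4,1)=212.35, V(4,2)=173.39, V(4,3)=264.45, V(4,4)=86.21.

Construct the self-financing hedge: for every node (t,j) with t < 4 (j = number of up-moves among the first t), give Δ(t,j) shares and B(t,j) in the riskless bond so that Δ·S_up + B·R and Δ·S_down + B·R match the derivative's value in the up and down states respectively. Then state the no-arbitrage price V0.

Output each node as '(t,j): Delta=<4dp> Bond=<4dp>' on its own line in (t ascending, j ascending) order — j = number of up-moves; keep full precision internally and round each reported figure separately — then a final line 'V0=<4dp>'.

Risk-neutral probability p* = (R−d)/(u−d) = (1.24−0.75)/(1.48−0.75) = 0.6712.
Terminal payoffs: V(4,0)=250.7200, V(4,1)=212.3500, V(4,2)=173.3900, V(4,3)=264.4500, V(4,4)=86.2100
(3,0): S=64.1250. Δ = (V_up−V_dn)/(S_up−S_dn) = (212.3500−250.7200)/(94.9050−48.0938) = -0.8197. V = [p*·212.3500 + (1−p*)·250.7200]/1.24 = 181.4232. B = V − Δ·S = 233.9849.
(3,1): S=126.5400. Δ = (V_up−V_dn)/(S_up−S_dn) = (173.3900−212.3500)/(187.2792−94.9050) = -0.4218. V = [p*·173.3900 + (1−p*)·212.3500]/1.24 = 150.1603. B = V − Δ·S = 203.5302.
(3,2): S=249.7056. Δ = (V_up−V_dn)/(S_up−S_dn) = (264.4500−173.3900)/(369.5643−187.2792) = 0.4995. V = [p*·264.4500 + (1−p*)·173.3900]/1.24 = 189.1230. B = V − Δ·S = 64.3832.
(3,3): S=492.7524. Δ = (V_up−V_dn)/(S_up−S_dn) = (86.2100−264.4500)/(729.2735−369.5643) = -0.4955. V = [p*·86.2100 + (1−p*)·264.4500]/1.24 = 116.7818. B = V − Δ·S = 360.9462.
(2,0): S=85.5000. Δ = (V_up−V_dn)/(S_up−S_dn) = (150.1603−181.4232)/(126.5400−64.1250) = -0.5009. V = [p*·150.1603 + (1−p*)·181.4232]/1.24 = 129.3859. B = V − Δ·S = 172.2118.
(2,1): S=168.7200. Δ = (V_up−V_dn)/(S_up−S_dn) = (189.1230−150.1603)/(249.7056−126.5400) = 0.3163. V = [p*·189.1230 + (1−p*)·150.1603]/1.24 = 142.1882. B = V − Δ·S = 88.8146.
(2,2): S=332.9408. Δ = (V_up−V_dn)/(S_up−S_dn) = (116.7818−189.1230)/(492.7524−249.7056) = -0.2976. V = [p*·116.7818 + (1−p*)·189.1230]/1.24 = 113.3590. B = V − Δ·S = 212.4565.
(1,0): S=114.0000. Δ = (V_up−V_dn)/(S_up−S_dn) = (142.1882−129.3859)/(168.7200−85.5000) = 0.1538. V = [p*·142.1882 + (1−p*)·129.3859]/1.24 = 111.2735. B = V − Δ·S = 93.7362.
(1,1): S=224.9600. Δ = (V_up−V_dn)/(S_up−S_dn) = (113.3590−142.1882)/(332.9408−168.7200) = -0.1756. V = [p*·113.3590 + (1−p*)·142.1882]/1.24 = 99.0622. B = V − Δ·S = 138.5541.
(0,0): S=152.0000. Δ = (V_up−V_dn)/(S_up−S_dn) = (99.0622−111.2735)/(224.9600−114.0000) = -0.1101. V = [p*·99.0622 + (1−p*)·111.2735]/1.24 = 83.1265. B = V − Δ·S = 99.8544.
Each (Δ,B) replicates both successor values, so the strategy is self-financing and V0 is arbitrage-free.

(0,0): Delta=-0.1101 Bond=99.8544
(1,0): Delta=0.1538 Bond=93.7362
(1,1): Delta=-0.1756 Bond=138.5541
(2,0): Delta=-0.5009 Bond=172.2118
(2,1): Delta=0.3163 Bond=88.8146
(2,2): Delta=-0.2976 Bond=212.4565
(3,0): Delta=-0.8197 Bond=233.9849
(3,1): Delta=-0.4218 Bond=203.5302
(3,2): Delta=0.4995 Bond=64.3832
(3,3): Delta=-0.4955 Bond=360.9462
V0=83.1265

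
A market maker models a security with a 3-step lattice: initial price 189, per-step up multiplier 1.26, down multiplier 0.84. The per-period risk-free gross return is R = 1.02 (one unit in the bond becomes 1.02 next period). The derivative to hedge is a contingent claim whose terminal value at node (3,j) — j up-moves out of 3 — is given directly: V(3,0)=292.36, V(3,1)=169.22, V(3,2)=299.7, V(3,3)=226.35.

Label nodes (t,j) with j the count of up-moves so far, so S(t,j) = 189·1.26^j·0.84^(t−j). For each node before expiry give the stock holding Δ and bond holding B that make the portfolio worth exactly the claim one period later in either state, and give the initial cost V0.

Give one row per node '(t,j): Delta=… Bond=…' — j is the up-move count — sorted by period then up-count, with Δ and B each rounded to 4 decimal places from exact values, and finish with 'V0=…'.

(0,0): Delta=0.1238 Bond=200.6585
(1,0): Delta=-0.2124 Bond=258.0518
(1,1): Delta=0.4227 Bond=133.4981
(2,0): Delta=-2.1985 Bond=528.0784
(2,1): Delta=1.5530 Bond=-89.9412
(2,2): Delta=-0.5820 Bond=437.6471
V0=224.0633

Under the risk-neutral measure, an up-move has probability p* = (R−d)/(u−d) = 0.4286 and values discount at R = 1.02.
Terminal payoffs: V(3,0)=292.3600, V(3,1)=169.2200, V(3,2)=299.7000, V(3,3)=226.3500
  t=2,j=0: stock 133.3584 → up 168.0316 (V=169.2200), down 112.0211 (V=292.3600). Price 234.8880; hedge Δ=-2.1985, bond B=528.0784.
  t=2,j=1: stock 200.0376 → up 252.0474 (V=299.7000), down 168.0316 (V=169.2200). Price 220.7255; hedge Δ=1.5530, bond B=-89.9412.
  t=2,j=2: stock 300.0564 → up 378.0711 (V=226.3500), down 252.0474 (V=299.7000). Price 263.0042; hedge Δ=-0.5820, bond B=437.6471.
  t=1,j=0: stock 158.7600 → up 200.0376 (V=220.7255), down 133.3584 (V=234.8880). Price 224.3317; hedge Δ=-0.2124, bond B=258.0518.
  t=1,j=1: stock 238.1400 → up 300.0564 (V=263.0042), down 200.0376 (V=220.7255). Price 234.1617; hedge Δ=0.4227, bond B=133.4981.
  t=0,j=0: stock 189.0000 → up 238.1400 (V=234.1617), down 158.7600 (V=224.3317). Price 224.0633; hedge Δ=0.1238, bond B=200.6585.
The time-0 hedge costs 224.0633, which is the no-arbitrage price.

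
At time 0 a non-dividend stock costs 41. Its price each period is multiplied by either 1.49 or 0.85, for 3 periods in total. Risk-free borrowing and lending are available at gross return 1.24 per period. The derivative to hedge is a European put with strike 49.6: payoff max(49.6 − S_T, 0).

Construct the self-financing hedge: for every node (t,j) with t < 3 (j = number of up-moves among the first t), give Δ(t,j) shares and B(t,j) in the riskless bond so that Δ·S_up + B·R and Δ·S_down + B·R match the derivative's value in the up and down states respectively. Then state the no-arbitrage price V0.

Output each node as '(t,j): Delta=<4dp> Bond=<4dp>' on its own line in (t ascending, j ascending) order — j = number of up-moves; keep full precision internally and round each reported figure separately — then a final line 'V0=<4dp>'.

Under the risk-neutral measure, an up-move has probability p* = (R−d)/(u−d) = 0.6094 and values discount at R = 1.24.
At expiry t=3: V(3,0)=24.4209, V(3,1)=5.4625, V(3,2)=0.0000, V(3,3)=0.0000
  t=2,j=0: stock 29.6225 → up 44.1375 (V=5.4625), down 25.1791 (V=24.4209). Price 10.3775; hedge Δ=-1.0000, bond B=40.0000.
  t=2,j=1: stock 51.9265 → up 77.3705 (V=0.0000), down 44.1375 (V=5.4625). Price 1.7208; hedge Δ=-0.1644, bond B=10.2559.
  t=2,j=2: stock 91.0241 → up 135.6259 (V=0.0000), down 77.3705 (V=0.0000). Price 0.0000; hedge Δ=0.0000, bond B=0.0000.
  t=1,j=0: stock 34.8500 → up 51.9265 (V=1.7208), down 29.6225 (V=10.3775). Price 4.1148; hedge Δ=-0.3881, bond B=17.6409.
  t=1,j=1: stock 61.0900 → up 91.0241 (V=0.0000), down 51.9265 (V=1.7208). Price 0.5421; hedge Δ=-0.0440, bond B=3.2308.
  t=0,j=0: stock 41.0000 → up 61.0900 (V=0.5421), down 34.8500 (V=4.1148). Price 1.5626; hedge Δ=-0.1362, bond B=7.1450.
Self-financing check: at every node Δ·S+B equals the discounted successor values.

(0,0): Delta=-0.1362 Bond=7.1450
(1,0): Delta=-0.3881 Bond=17.6409
(1,1): Delta=-0.0440 Bond=3.2308
(2,0): Delta=-1.0000 Bond=40.0000
(2,1): Delta=-0.1644 Bond=10.2559
(2,2): Delta=0.0000 Bond=0.0000
V0=1.5626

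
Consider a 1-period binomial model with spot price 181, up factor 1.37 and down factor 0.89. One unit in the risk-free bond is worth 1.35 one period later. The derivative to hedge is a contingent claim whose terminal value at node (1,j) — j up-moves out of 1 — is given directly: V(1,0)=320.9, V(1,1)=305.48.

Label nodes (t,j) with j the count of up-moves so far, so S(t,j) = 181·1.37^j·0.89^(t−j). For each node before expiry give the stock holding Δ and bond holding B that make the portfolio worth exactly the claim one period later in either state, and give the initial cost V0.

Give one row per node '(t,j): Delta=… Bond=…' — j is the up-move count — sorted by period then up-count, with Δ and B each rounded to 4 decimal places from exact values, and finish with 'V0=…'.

No-arbitrage ⇒ martingale measure with p* = (R−d)/(u−d) = 0.9583.
Terminal payoffs: V(1,0)=320.9000, V(1,1)=305.4800
(0,0): S=181.0000. Δ = (V_up−V_dn)/(S_up−S_dn) = (305.4800−320.9000)/(247.9700−161.0900) = -0.1775. V = [p*·305.4800 + (1−p*)·320.9000]/1.35 = 226.7574. B = V − Δ·S = 258.8824.
Self-financing check: at every node Δ·S+B equals the discounted successor values.

(0,0): Delta=-0.1775 Bond=258.8824
V0=226.7574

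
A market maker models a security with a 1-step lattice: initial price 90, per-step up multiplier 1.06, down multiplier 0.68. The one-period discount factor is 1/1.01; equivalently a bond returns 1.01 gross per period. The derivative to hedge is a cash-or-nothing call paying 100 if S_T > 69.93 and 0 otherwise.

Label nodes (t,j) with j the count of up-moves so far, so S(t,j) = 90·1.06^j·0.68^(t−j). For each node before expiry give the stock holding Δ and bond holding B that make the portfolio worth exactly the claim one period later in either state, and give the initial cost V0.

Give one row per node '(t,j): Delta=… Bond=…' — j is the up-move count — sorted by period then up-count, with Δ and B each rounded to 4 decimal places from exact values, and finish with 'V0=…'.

(0,0): Delta=2.9240 Bond=-177.1756
V0=85.9823

No-arbitrage ⇒ martingale measure with p* = (R−d)/(u−d) = 0.8684.
At expiry t=1: V(1,0)=0.0000, V(1,1)=100.0000
(0,0): S=90.0000. Δ = (V_up−V_dn)/(S_up−S_dn) = (100.0000−0.0000)/(95.4000−61.2000) = 2.9240. V = [p*·100.0000 + (1−p*)·0.0000]/1.01 = 85.9823. B = V − Δ·S = -177.1756.
Self-financing check: at every node Δ·S+B equals the discounted successor values.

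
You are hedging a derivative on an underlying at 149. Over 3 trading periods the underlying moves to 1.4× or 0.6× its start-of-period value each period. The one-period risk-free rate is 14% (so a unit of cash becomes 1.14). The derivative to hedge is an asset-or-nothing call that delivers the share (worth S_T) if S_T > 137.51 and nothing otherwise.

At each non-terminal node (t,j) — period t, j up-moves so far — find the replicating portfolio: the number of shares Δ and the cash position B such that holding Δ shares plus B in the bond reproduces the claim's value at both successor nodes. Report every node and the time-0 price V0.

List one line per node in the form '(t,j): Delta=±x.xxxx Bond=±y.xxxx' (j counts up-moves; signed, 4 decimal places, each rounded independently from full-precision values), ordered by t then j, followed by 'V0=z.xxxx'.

The replicating-portfolio and risk-neutral prices coincide; use p* = (1.14−0.6)/(1.4−0.6) = 0.6750 for the latter.
Terminal values V(3,·): V(3,0)=0.0000, V(3,1)=0.0000, V(3,2)=175.2240, V(3,3)=408.8560
  t=2,j=0: stock 53.6400 → up 75.0960 (V=0.0000), down 32.1840 (V=0.0000). Price 0.0000; hedge Δ=0.0000, bond B=0.0000.
  t=2,j=1: stock 125.1600 → up 175.2240 (V=175.2240), down 75.0960 (V=0.0000). Price 103.7511; hedge Δ=1.7500, bond B=-115.2789.
  t=2,j=2: stock 292.0400 → up 408.8560 (V=408.8560), down 175.2240 (V=175.2240). Price 292.0400; hedge Δ=1.0000, bond B=0.0000.
  t=1,j=0: stock 89.4000 → up 125.1600 (V=103.7511), down 53.6400 (V=0.0000). Price 61.4315; hedge Δ=1.4507, bond B=-68.2573.
  t=1,j=1: stock 208.6000 → up 292.0400 (V=292.0400), down 125.1600 (V=103.7511). Price 202.4966; hedge Δ=1.1283, bond B=-32.8646.
  t=0,j=0: stock 149.0000 → up 208.6000 (V=202.4966), down 89.4000 (V=61.4315). Price 137.4127; hedge Δ=1.1834, bond B=-38.9186.
Root portfolio cost Δ·149+B reproduces V0=137.4127.

(0,0): Delta=1.1834 Bond=-38.9186
(1,0): Delta=1.4507 Bond=-68.2573
(1,1): Delta=1.1283 Bond=-32.8646
(2,0): Delta=0.0000 Bond=0.0000
(2,1): Delta=1.7500 Bond=-115.2789
(2,2): Delta=1.0000 Bond=0.0000
V0=137.4127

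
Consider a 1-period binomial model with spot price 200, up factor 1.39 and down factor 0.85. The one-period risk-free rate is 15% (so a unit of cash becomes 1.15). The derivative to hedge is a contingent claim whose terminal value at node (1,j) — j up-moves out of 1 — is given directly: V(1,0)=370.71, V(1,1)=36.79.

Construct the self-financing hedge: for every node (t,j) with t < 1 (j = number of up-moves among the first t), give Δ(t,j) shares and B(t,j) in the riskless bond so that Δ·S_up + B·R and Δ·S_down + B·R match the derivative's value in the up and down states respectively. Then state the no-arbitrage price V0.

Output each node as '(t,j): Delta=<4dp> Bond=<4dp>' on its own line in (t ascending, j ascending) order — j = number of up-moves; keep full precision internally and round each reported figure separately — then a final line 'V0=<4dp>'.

No-arbitrage ⇒ martingale measure with p* = (R−d)/(u−d) = 0.5556.
At expiry t=1: V(1,0)=370.7100, V(1,1)=36.7900
  t=0,j=0: stock 200.0000 → up 278.0000 (V=36.7900), down 170.0000 (V=370.7100). Price 161.0425; hedge Δ=-3.0919, bond B=779.4129.
Each (Δ,B) replicates both successor values, so the strategy is self-financing and V0 is arbitrage-free.

(0,0): Delta=-3.0919 Bond=779.4129
V0=161.0425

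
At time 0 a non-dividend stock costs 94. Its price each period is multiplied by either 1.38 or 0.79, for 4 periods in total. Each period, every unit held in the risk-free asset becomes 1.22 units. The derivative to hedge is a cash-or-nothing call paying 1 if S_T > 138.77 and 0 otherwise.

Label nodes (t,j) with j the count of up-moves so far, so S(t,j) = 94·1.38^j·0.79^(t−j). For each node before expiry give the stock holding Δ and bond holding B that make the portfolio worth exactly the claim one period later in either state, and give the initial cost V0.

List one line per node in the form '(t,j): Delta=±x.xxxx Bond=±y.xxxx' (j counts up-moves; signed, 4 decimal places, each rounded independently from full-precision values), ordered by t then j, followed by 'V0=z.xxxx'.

No-arbitrage ⇒ martingale measure with p* = (R−d)/(u−d) = 0.7288.
At expiry t=4: V(4,0)=0.0000, V(4,1)=0.0000, V(4,2)=0.0000, V(4,3)=1.0000, V(4,4)=1.0000
Node (3,0) S=46.3457: V=(p*·0.0000+(1−p*)·0.0000)/1.22=0.0000; Δ=(0.0000−0.0000)/(63.9570−36.6131)=0.0000; B=V−Δ·S=0.0000
Node (3,1) S=80.9583: V=(p*·0.0000+(1−p*)·0.0000)/1.22=0.0000; Δ=(0.0000−0.0000)/(111.7224−63.9570)=0.0000; B=V−Δ·S=0.0000
Node (3,2) S=141.4207: V=(p*·1.0000+(1−p*)·0.0000)/1.22=0.5974; Δ=(1.0000−0.0000)/(195.1606−111.7224)=0.0120; B=V−Δ·S=-1.0975
Node (3,3) S=247.0388: V=(p*·1.0000+(1−p*)·1.0000)/1.22=0.8197; Δ=(1.0000−1.0000)/(340.9135−195.1606)=0.0000; B=V−Δ·S=0.8197
Node (2,0) S=58.6654: V=(p*·0.0000+(1−p*)·0.0000)/1.22=0.0000; Δ=(0.0000−0.0000)/(80.9583−46.3457)=0.0000; B=V−Δ·S=0.0000
Node (2,1) S=102.4788: V=(p*·0.5974+(1−p*)·0.0000)/1.22=0.3569; Δ=(0.5974−0.0000)/(141.4207−80.9583)=0.0099; B=V−Δ·S=-0.6556
Node (2,2) S=179.0136: V=(p*·0.8197+(1−p*)·0.5974)/1.22=0.6225; Δ=(0.8197−0.5974)/(247.0388−141.4207)=0.0021; B=V−Δ·S=0.2457
Node (1,0) S=74.2600: V=(p*·0.3569+(1−p*)·0.0000)/1.22=0.2132; Δ=(0.3569−0.0000)/(102.4788−58.6654)=0.0081; B=V−Δ·S=-0.3917
Node (1,1) S=129.7200: V=(p*·0.6225+(1−p*)·0.3569)/1.22=0.4512; Δ=(0.6225−0.3569)/(179.0136−102.4788)=0.0035; B=V−Δ·S=0.0010
Node (0,0) S=94.0000: V=(p*·0.4512+(1−p*)·0.2132)/1.22=0.3169; Δ=(0.4512−0.2132)/(129.7200−74.2600)=0.0043; B=V−Δ·S=-0.0864
The time-0 hedge costs 0.3169, which is the no-arbitrage price.

(0,0): Delta=0.0043 Bond=-0.0864
(1,0): Delta=0.0081 Bond=-0.3917
(1,1): Delta=0.0035 Bond=0.0010
(2,0): Delta=0.0000 Bond=0.0000
(2,1): Delta=0.0099 Bond=-0.6556
(2,2): Delta=0.0021 Bond=0.2457
(3,0): Delta=0.0000 Bond=0.0000
(3,1): Delta=0.0000 Bond=0.0000
(3,2): Delta=0.0120 Bond=-1.0975
(3,3): Delta=0.0000 Bond=0.8197
V0=0.3169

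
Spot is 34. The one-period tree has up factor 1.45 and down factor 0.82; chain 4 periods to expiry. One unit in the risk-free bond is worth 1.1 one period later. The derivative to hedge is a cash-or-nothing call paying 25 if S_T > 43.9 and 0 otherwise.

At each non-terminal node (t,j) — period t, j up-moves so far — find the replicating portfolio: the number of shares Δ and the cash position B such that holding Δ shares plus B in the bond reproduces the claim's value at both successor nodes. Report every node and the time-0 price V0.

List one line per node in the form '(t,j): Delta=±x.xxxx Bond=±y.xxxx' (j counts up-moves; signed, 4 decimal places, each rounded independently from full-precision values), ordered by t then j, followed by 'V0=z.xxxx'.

(0,0): Delta=0.3609 Bond=-2.0255
(1,0): Delta=0.5809 Bond=-8.3627
(1,1): Delta=0.2053 Bond=5.4401
(2,0): Delta=0.7013 Bond=-11.9521
(2,1): Delta=0.4958 Bond=-5.7574
(2,2): Delta=0.0000 Bond=20.6612
(3,0): Delta=0.0000 Bond=0.0000
(3,1): Delta=1.1971 Bond=-29.5815
(3,2): Delta=0.0000 Bond=22.7273
(3,3): Delta=0.0000 Bond=22.7273
V0=10.2436

Risk-neutral probability p* = (R−d)/(u−d) = (1.1−0.82)/(1.45−0.82) = 0.4444.
At expiry t=4: V(4,0)=0.0000, V(4,1)=0.0000, V(4,2)=25.0000, V(4,3)=25.0000, V(4,4)=25.0000
  t=3,j=0: stock 18.7465 → up 27.1824 (V=0.0000), down 15.3721 (V=0.0000). Price 0.0000; hedge Δ=0.0000, bond B=0.0000.
  t=3,j=1: stock 33.1493 → up 48.0665 (V=25.0000), down 27.1824 (V=0.0000). Price 10.1010; hedge Δ=1.1971, bond B=-29.5815.
  t=3,j=2: stock 58.6177 → up 84.9957 (V=25.0000), down 48.0665 (V=25.0000). Price 22.7273; hedge Δ=0.0000, bond B=22.7273.
  t=3,j=3: stock 103.6532 → up 150.2972 (V=25.0000), down 84.9957 (V=25.0000). Price 22.7273; hedge Δ=0.0000, bond B=22.7273.
  t=2,j=0: stock 22.8616 → up 33.1493 (V=10.1010), down 18.7465 (V=0.0000). Price 4.0812; hedge Δ=0.7013, bond B=-11.9521.
  t=2,j=1: stock 40.4260 → up 58.6177 (V=22.7273), down 33.1493 (V=10.1010). Price 14.2843; hedge Δ=0.4958, bond B=-5.7574.
  t=2,j=2: stock 71.4850 → up 103.6532 (V=22.7273), down 58.6177 (V=22.7273). Price 20.6612; hedge Δ=0.0000, bond B=20.6612.
  t=1,j=0: stock 27.8800 → up 40.4260 (V=14.2843), down 22.8616 (V=4.0812). Price 7.8326; hedge Δ=0.5809, bond B=-8.3627.
  t=1,j=1: stock 49.3000 → up 71.4850 (V=20.6612), down 40.4260 (V=14.2843). Price 15.5622; hedge Δ=0.2053, bond B=5.4401.
  t=0,j=0: stock 34.0000 → up 49.3000 (V=15.5622), down 27.8800 (V=7.8326). Price 10.2436; hedge Δ=0.3609, bond B=-2.0255.
Root portfolio cost Δ·34+B reproduces V0=10.2436.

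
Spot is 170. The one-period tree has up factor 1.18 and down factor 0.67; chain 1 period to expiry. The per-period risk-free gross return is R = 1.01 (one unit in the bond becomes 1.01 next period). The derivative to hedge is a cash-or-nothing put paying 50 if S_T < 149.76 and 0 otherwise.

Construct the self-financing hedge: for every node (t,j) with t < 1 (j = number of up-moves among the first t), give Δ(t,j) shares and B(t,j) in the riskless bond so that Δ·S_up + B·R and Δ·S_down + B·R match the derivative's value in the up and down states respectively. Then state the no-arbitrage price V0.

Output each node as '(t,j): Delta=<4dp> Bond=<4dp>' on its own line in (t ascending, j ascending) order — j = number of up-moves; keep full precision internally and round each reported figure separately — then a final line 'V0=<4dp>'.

No-arbitrage ⇒ martingale measure with p* = (R−d)/(u−d) = 0.6667.
Terminal values V(1,·): V(1,0)=50.0000, V(1,1)=0.0000
(0,0): S=170.0000. Δ = (V_up−V_dn)/(S_up−S_dn) = (0.0000−50.0000)/(200.6000−113.9000) = -0.5767. V = [p*·0.0000 + (1−p*)·50.0000]/1.01 = 16.5017. B = V − Δ·S = 114.5409.
Each (Δ,B) replicates both successor values, so the strategy is self-financing and V0 is arbitrage-free.

(0,0): Delta=-0.5767 Bond=114.5409
V0=16.5017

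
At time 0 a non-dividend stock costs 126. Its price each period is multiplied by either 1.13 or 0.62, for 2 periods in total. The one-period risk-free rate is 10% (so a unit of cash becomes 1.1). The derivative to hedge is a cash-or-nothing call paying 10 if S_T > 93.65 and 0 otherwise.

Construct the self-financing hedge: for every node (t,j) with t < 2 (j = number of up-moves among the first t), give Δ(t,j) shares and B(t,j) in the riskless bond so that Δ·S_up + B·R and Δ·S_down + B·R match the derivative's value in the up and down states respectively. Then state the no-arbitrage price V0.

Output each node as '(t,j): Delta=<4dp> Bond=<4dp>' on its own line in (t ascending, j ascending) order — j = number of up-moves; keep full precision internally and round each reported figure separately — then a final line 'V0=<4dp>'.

The replicating-portfolio and risk-neutral prices coincide; use p* = (1.1−0.62)/(1.13−0.62) = 0.9412 for the latter.
Terminal values V(2,·): V(2,0)=0.0000, V(2,1)=0.0000, V(2,2)=10.0000
(1,0): S=78.1200. Δ = (V_up−V_dn)/(S_up−S_dn) = (0.0000−0.0000)/(88.2756−48.4344) = 0.0000. V = [p*·0.0000 + (1−p*)·0.0000]/1.1 = 0.0000. B = V − Δ·S = 0.0000.
(1,1): S=142.3800. Δ = (V_up−V_dn)/(S_up−S_dn) = (10.0000−0.0000)/(160.8894−88.2756) = 0.1377. V = [p*·10.0000 + (1−p*)·0.0000]/1.1 = 8.5561. B = V − Δ·S = -11.0517.
(0,0): S=126.0000. Δ = (V_up−V_dn)/(S_up−S_dn) = (8.5561−0.0000)/(142.3800−78.1200) = 0.1331. V = [p*·8.5561 + (1−p*)·0.0000]/1.1 = 7.3208. B = V − Δ·S = -9.4560.
Check: Δ(0,0)·S0 + B(0,0) = 7.3208 = V0.

(0,0): Delta=0.1331 Bond=-9.4560
(1,0): Delta=0.0000 Bond=0.0000
(1,1): Delta=0.1377 Bond=-11.0517
V0=7.3208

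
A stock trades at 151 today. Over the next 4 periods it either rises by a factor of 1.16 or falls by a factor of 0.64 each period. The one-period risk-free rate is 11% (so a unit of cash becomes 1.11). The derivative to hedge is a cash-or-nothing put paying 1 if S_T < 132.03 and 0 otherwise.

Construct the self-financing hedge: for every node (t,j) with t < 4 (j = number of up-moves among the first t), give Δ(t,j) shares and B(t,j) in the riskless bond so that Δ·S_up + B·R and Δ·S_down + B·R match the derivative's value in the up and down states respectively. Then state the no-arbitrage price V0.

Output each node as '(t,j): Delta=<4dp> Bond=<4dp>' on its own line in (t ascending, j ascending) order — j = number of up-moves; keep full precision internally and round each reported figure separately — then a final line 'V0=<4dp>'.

(0,0): Delta=-0.0022 Bond=0.3634
(1,0): Delta=-0.0132 Bond=1.4664
(1,1): Delta=-0.0015 Bond=0.2903
(2,0): Delta=0.0000 Bond=0.8116
(2,1): Delta=-0.0140 Bond=1.7145
(2,2): Delta=-0.0008 Bond=0.1741
(3,0): Delta=0.0000 Bond=0.9009
(3,1): Delta=0.0000 Bond=0.9009
(3,2): Delta=-0.0148 Bond=2.0097
(3,3): Delta=0.0000 Bond=0.0000
V0=0.0320

Risk-neutral probability p* = (R−d)/(u−d) = (1.11−0.64)/(1.16−0.64) = 0.9038.
At expiry t=4: V(4,0)=1.0000, V(4,1)=1.0000, V(4,2)=1.0000, V(4,3)=0.0000, V(4,4)=0.0000
  t=3,j=0: stock 39.5837 → up 45.9171 (V=1.0000), down 25.3336 (V=1.0000). Price 0.9009; hedge Δ=0.0000, bond B=0.9009.
  t=3,j=1: stock 71.7455 → up 83.2248 (V=1.0000), down 45.9171 (V=1.0000). Price 0.9009; hedge Δ=0.0000, bond B=0.9009.
  t=3,j=2: stock 130.0388 → up 150.8450 (V=0.0000), down 83.2248 (V=1.0000). Price 0.0866; hedge Δ=-0.0148, bond B=2.0097.
  t=3,j=3: stock 235.6953 → up 273.4065 (V=0.0000), down 150.8450 (V=0.0000). Price 0.0000; hedge Δ=0.0000, bond B=0.0000.
  t=2,j=0: stock 61.8496 → up 71.7455 (V=0.9009), down 39.5837 (V=0.9009). Price 0.8116; hedge Δ=0.0000, bond B=0.8116.
  t=2,j=1: stock 112.1024 → up 130.0388 (V=0.0866), down 71.7455 (V=0.9009). Price 0.1486; hedge Δ=-0.0140, bond B=1.7145.
  t=2,j=2: stock 203.1856 → up 235.6953 (V=0.0000), down 130.0388 (V=0.0866). Price 0.0075; hedge Δ=-0.0008, bond B=0.1741.
  t=1,j=0: stock 96.6400 → up 112.1024 (V=0.1486), down 61.8496 (V=0.8116). Price 0.1913; hedge Δ=-0.0132, bond B=1.4664.
  t=1,j=1: stock 175.1600 → up 203.1856 (V=0.0075), down 112.1024 (V=0.1486). Price 0.0190; hedge Δ=-0.0015, bond B=0.2903.
  t=0,j=0: stock 151.0000 → up 175.1600 (V=0.0190), down 96.6400 (V=0.1913). Price 0.0320; hedge Δ=-0.0022, bond B=0.3634.
The time-0 hedge costs 0.0320, which is the no-arbitrage price.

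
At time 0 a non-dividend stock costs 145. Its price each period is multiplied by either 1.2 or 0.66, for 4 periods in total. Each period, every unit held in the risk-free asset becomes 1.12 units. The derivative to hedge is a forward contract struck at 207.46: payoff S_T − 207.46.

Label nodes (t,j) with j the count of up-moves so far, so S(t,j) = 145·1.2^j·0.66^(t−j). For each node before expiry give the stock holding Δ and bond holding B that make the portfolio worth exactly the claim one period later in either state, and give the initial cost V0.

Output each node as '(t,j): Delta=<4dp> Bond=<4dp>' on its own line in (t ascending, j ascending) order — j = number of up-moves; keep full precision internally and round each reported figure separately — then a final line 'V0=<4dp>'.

(0,0): Delta=1.0000 Bond=-131.8446
(1,0): Delta=1.0000 Bond=-147.6659
(1,1): Delta=1.0000 Bond=-147.6659
(2,0): Delta=1.0000 Bond=-165.3858
(2,1): Delta=1.0000 Bond=-165.3858
(2,2): Delta=1.0000 Bond=-165.3858
(3,0): Delta=1.0000 Bond=-185.2321
(3,1): Delta=1.0000 Bond=-185.2321
(3,2): Delta=1.0000 Bond=-185.2321
(3,3): Delta=1.0000 Bond=-185.2321
V0=13.1554

No-arbitrage ⇒ martingale measure with p* = (R−d)/(u−d) = 0.8519.
Terminal values V(4,·): V(4,0)=-179.9466, V(4,1)=-157.4357, V(4,2)=-116.5067, V(4,3)=-42.0904, V(4,4)=93.2120
(3,0): S=41.6869. Δ = (V_up−V_dn)/(S_up−S_dn) = (-157.4357−-179.9466)/(50.0243−27.5134) = 1.0000. V = [p*·-157.4357 + (1−p*)·-179.9466]/1.12 = -143.5452. B = V − Δ·S = -185.2321.
(3,1): S=75.7944. Δ = (V_up−V_dn)/(S_up−S_dn) = (-116.5067−-157.4357)/(90.9533−50.0243) = 1.0000. V = [p*·-116.5067 + (1−p*)·-157.4357]/1.12 = -109.4377. B = V − Δ·S = -185.2321.
(3,2): S=137.8080. Δ = (V_up−V_dn)/(S_up−S_dn) = (-42.0904−-116.5067)/(165.3696−90.9533) = 1.0000. V = [p*·-42.0904 + (1−p*)·-116.5067]/1.12 = -47.4241. B = V − Δ·S = -185.2321.
(3,3): S=250.5600. Δ = (V_up−V_dn)/(S_up−S_dn) = (93.2120−-42.0904)/(300.6720−165.3696) = 1.0000. V = [p*·93.2120 + (1−p*)·-42.0904]/1.12 = 65.3279. B = V − Δ·S = -185.2321.
(2,0): S=63.1620. Δ = (V_up−V_dn)/(S_up−S_dn) = (-109.4377−-143.5452)/(75.7944−41.6869) = 1.0000. V = [p*·-109.4377 + (1−p*)·-143.5452]/1.12 = -102.2238. B = V − Δ·S = -165.3858.
(2,1): S=114.8400. Δ = (V_up−V_dn)/(S_up−S_dn) = (-47.4241−-109.4377)/(137.8080−75.7944) = 1.0000. V = [p*·-47.4241 + (1−p*)·-109.4377]/1.12 = -50.5458. B = V − Δ·S = -165.3858.
(2,2): S=208.8000. Δ = (V_up−V_dn)/(S_up−S_dn) = (65.3279−-47.4241)/(250.5600−137.8080) = 1.0000. V = [p*·65.3279 + (1−p*)·-47.4241]/1.12 = 43.4142. B = V − Δ·S = -165.3858.
(1,0): S=95.7000. Δ = (V_up−V_dn)/(S_up−S_dn) = (-50.5458−-102.2238)/(114.8400−63.1620) = 1.0000. V = [p*·-50.5458 + (1−p*)·-102.2238]/1.12 = -51.9659. B = V − Δ·S = -147.6659.
(1,1): S=174.0000. Δ = (V_up−V_dn)/(S_up−S_dn) = (43.4142−-50.5458)/(208.8000−114.8400) = 1.0000. V = [p*·43.4142 + (1−p*)·-50.5458]/1.12 = 26.3341. B = V − Δ·S = -147.6659.
(0,0): S=145.0000. Δ = (V_up−V_dn)/(S_up−S_dn) = (26.3341−-51.9659)/(174.0000−95.7000) = 1.0000. V = [p*·26.3341 + (1−p*)·-51.9659]/1.12 = 13.1554. B = V − Δ·S = -131.8446.
Check: Δ(0,0)·S0 + B(0,0) = 13.1554 = V0.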